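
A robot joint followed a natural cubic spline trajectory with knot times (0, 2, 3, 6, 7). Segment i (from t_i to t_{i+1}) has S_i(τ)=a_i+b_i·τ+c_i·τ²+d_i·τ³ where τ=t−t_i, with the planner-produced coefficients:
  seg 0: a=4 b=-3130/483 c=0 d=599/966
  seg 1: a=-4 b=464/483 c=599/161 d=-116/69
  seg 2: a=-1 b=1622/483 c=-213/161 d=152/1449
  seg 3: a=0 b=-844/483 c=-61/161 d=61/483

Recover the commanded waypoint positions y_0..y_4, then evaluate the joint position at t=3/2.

y_0=4 y_1=-4 y_2=-1 y_3=0 y_4=-2
S(3/2) = -1335/368

y_0 = S_0(0) = a_0 = 4
y_1 = S_1(0) = a_1 = -4
y_2 = S_2(0) = a_2 = -1
y_3 = S_3(0) = a_3 = 0
y_4 = S_3(1) = -2
t_q=3/2 is in segment 0 (τ=3/2); S_0(τ)=-1335/368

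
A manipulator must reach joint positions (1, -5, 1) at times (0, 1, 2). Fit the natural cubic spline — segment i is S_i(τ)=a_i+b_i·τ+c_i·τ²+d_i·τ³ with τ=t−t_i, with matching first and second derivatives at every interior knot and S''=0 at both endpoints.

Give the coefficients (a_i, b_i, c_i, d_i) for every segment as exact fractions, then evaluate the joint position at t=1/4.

Δ: Δ0=-6, Δ1=6
row 1: diag=4, rhs=72; c'=1/4, d'=18
back: M1=18
M: M0=0, M1=18, M2=0
seg 0: a=1, c=M0/2=0, d=(M1−M0)/(6·1)=3, b=Δ0−h0·(2M0+M1)/6=-9
seg 1: a=-5, c=M1/2=9, d=(M2−M1)/(6·1)=-3, b=Δ1−h1·(2M1+M2)/6=0
t_q=1/4 → seg 0, τ=1/4; S=1+-9·τ+0·τ²+3·τ³=-77/64

  seg 0: a=1 b=-9 c=0 d=3
  seg 1: a=-5 b=0 c=9 d=-3
S(1/4) = -77/64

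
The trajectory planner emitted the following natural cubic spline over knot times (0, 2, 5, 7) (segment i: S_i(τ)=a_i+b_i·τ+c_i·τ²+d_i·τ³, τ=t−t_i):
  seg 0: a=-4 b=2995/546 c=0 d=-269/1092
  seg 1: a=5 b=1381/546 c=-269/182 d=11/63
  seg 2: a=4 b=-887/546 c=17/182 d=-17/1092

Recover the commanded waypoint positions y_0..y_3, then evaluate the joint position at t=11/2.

y_0 = S_0(0) = a_0 = -4
y_1 = S_1(0) = a_1 = 5
y_2 = S_2(0) = a_2 = 4
y_3 = S_2(2) = 1
t_q=11/2 is in segment 2 (τ=1/2); S_2(τ)=1335/416

y_0=-4 y_1=5 y_2=4 y_3=1
S(11/2) = 1335/416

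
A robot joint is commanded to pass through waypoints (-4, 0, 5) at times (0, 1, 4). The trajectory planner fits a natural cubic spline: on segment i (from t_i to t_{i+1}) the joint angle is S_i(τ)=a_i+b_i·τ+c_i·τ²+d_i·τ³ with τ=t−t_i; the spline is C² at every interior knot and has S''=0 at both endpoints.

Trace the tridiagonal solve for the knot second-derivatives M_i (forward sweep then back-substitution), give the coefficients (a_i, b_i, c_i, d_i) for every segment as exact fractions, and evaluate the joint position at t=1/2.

  seg 0: a=-4 b=103/24 c=0 d=-7/24
  seg 1: a=0 b=41/12 c=-7/8 d=7/72
S(1/2) = -121/64

Δ: Δ0=4, Δ1=5/3
row 1: diag=8, rhs=-14; c'=3/8, d'=-7/4
back: M1=-7/4
M: M0=0, M1=-7/4, M2=0
seg 0: a=-4, c=M0/2=0, d=(M1−M0)/(6·1)=-7/24, b=Δ0−h0·(2M0+M1)/6=103/24
seg 1: a=0, c=M1/2=-7/8, d=(M2−M1)/(6·3)=7/72, b=Δ1−h1·(2M1+M2)/6=41/12
t_q=1/2 → seg 0, τ=1/2; S=-4+103/24·τ+0·τ²+-7/24·τ³=-121/64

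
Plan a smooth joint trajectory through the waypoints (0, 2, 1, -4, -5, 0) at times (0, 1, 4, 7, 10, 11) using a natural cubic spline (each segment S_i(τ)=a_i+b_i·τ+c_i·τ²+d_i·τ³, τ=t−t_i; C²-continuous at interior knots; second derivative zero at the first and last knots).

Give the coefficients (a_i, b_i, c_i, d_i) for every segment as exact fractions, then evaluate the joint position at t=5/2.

  seg 0: a=0 b=5318/2331 c=0 d=-656/2331
  seg 1: a=2 b=3350/2331 c=-656/777 d=1777/20979
  seg 2: a=1 b=-3127/2331 c=-191/2331 d=-5/567
  seg 3: a=-4 b=-4828/2331 c=-376/2331 d=5179/20979
  seg 4: a=-5 b=8453/2331 c=1601/777 d=-1601/2331
S(5/2) = 5267/2072

Δ: Δ0=2, Δ1=-1/3, Δ2=-5/3, Δ3=-1/3, Δ4=5
row 1: diag=8, rhs=-14; c'=3/8, d'=-7/4
row 2: denom=12−3·3/8=87/8; d'=(-8−3·-7/4)/(87/8)=-22/87
row 3: denom=12−3·8/29=324/29; d'=(8−3·-22/87)/(324/29)=127/162
row 4: denom=8−3·29/108=259/36; d'=(32−3·127/162)/(259/36)=3202/777
back: M4=3202/777
back: M3=127/162−29/108·3202/777=-752/2331
back: M2=-22/87−8/29·-752/2331=-382/2331
back: M1=-7/4−3/8·-382/2331=-1312/777
M: M0=0, M1=-1312/777, M2=-382/2331, M3=-752/2331, M4=3202/777, M5=0
seg 0: a=0, c=M0/2=0, d=(M1−M0)/(6·1)=-656/2331, b=Δ0−h0·(2M0+M1)/6=5318/2331
seg 1: a=2, c=M1/2=-656/777, d=(M2−M1)/(6·3)=1777/20979, b=Δ1−h1·(2M1+M2)/6=3350/2331
seg 2: a=1, c=M2/2=-191/2331, d=(M3−M2)/(6·3)=-5/567, b=Δ2−h2·(2M2+M3)/6=-3127/2331
seg 3: a=-4, c=M3/2=-376/2331, d=(M4−M3)/(6·3)=5179/20979, b=Δ3−h3·(2M3+M4)/6=-4828/2331
seg 4: a=-5, c=M4/2=1601/777, d=(M5−M4)/(6·1)=-1601/2331, b=Δ4−h4·(2M4+M5)/6=8453/2331
t_q=5/2 → seg 1, τ=3/2; S=2+3350/2331·τ+-656/777·τ²+1777/20979·τ³=5267/2072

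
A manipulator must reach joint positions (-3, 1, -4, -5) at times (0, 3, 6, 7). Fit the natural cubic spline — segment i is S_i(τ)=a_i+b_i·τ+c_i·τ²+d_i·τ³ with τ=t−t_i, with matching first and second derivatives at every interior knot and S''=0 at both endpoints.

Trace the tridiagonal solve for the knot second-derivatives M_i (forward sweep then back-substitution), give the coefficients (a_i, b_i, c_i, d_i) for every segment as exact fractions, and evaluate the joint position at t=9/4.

  seg 0: a=-3 b=194/87 c=0 d=-26/261
  seg 1: a=1 b=-40/87 c=-26/29 d=43/261
  seg 2: a=-4 b=-121/87 c=17/29 d=-17/87
S(9/4) = 819/928

Δ: Δ0=4/3, Δ1=-5/3, Δ2=-1
row 1: diag=12, rhs=-18; c'=1/4, d'=-3/2
row 2: denom=8−3·1/4=29/4; d'=(4−3·-3/2)/(29/4)=34/29
back: M2=34/29
back: M1=-3/2−1/4·34/29=-52/29
M: M0=0, M1=-52/29, M2=34/29, M3=0
seg 0: a=-3, c=M0/2=0, d=(M1−M0)/(6·3)=-26/261, b=Δ0−h0·(2M0+M1)/6=194/87
seg 1: a=1, c=M1/2=-26/29, d=(M2−M1)/(6·3)=43/261, b=Δ1−h1·(2M1+M2)/6=-40/87
seg 2: a=-4, c=M2/2=17/29, d=(M3−M2)/(6·1)=-17/87, b=Δ2−h2·(2M2+M3)/6=-121/87
t_q=9/4 → seg 0, τ=9/4; S=-3+194/87·τ+0·τ²+-26/261·τ³=819/928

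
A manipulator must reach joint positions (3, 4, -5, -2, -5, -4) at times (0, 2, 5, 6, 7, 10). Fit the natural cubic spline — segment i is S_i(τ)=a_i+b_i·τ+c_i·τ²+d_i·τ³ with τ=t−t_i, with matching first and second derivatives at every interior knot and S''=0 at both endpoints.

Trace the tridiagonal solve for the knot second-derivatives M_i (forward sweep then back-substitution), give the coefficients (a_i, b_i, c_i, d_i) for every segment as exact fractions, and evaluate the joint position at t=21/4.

  seg 0: a=3 b=8329/4242 c=0 d=-776/2121
  seg 1: a=4 b=-10295/4242 c=-1552/707 d=25505/38178
  seg 2: a=-5 b=5174/2121 c=16193/4242 d=-4605/1414
  seg 3: a=-2 b=1289/4242 c=-12626/2121 d=11237/4242
  seg 4: a=-5 b=-2584/707 c=8459/4242 d=-8459/38178
S(21/4) = -380305/90496

Δ: Δ0=1/2, Δ1=-3, Δ2=3, Δ3=-3, Δ4=1/3
row 1: diag=10, rhs=-21; c'=3/10, d'=-21/10
row 2: denom=8−3·3/10=71/10; d'=(36−3·-21/10)/(71/10)=423/71
row 3: denom=4−1·10/71=274/71; d'=(-36−1·423/71)/(274/71)=-2979/274
row 4: denom=8−1·71/274=2121/274; d'=(20−1·-2979/274)/(2121/274)=8459/2121
back: M4=8459/2121
back: M3=-2979/274−71/274·8459/2121=-25252/2121
back: M2=423/71−10/71·-25252/2121=16193/2121
back: M1=-21/10−3/10·16193/2121=-3104/707
M: M0=0, M1=-3104/707, M2=16193/2121, M3=-25252/2121, M4=8459/2121, M5=0
seg 0: a=3, c=M0/2=0, d=(M1−M0)/(6·2)=-776/2121, b=Δ0−h0·(2M0+M1)/6=8329/4242
seg 1: a=4, c=M1/2=-1552/707, d=(M2−M1)/(6·3)=25505/38178, b=Δ1−h1·(2M1+M2)/6=-10295/4242
seg 2: a=-5, c=M2/2=16193/4242, d=(M3−M2)/(6·1)=-4605/1414, b=Δ2−h2·(2M2+M3)/6=5174/2121
seg 3: a=-2, c=M3/2=-12626/2121, d=(M4−M3)/(6·1)=11237/4242, b=Δ3−h3·(2M3+M4)/6=1289/4242
seg 4: a=-5, c=M4/2=8459/4242, d=(M5−M4)/(6·3)=-8459/38178, b=Δ4−h4·(2M4+M5)/6=-2584/707
t_q=21/4 → seg 2, τ=1/4; S=-5+5174/2121·τ+16193/4242·τ²+-4605/1414·τ³=-380305/90496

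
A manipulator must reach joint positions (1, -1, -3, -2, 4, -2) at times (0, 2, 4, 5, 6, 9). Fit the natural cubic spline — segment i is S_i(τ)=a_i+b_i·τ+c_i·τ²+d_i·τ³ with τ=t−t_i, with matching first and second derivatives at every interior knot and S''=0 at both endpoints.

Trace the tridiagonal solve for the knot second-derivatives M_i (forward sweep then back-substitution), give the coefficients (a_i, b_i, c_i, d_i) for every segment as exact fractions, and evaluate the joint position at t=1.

  seg 0: a=1 b=-311/325 c=0 d=-7/650
  seg 1: a=-1 b=-353/325 c=-21/325 d=7/130
  seg 2: a=-3 b=-227/325 c=84/325 d=36/25
  seg 3: a=-2 b=269/65 c=1488/325 d=-883/325
  seg 4: a=4 b=1672/325 c=-1161/325 d=129/325
S(1) = 21/650

Δ: Δ0=-1, Δ1=-1, Δ2=1, Δ3=6, Δ4=-2
row 1: diag=8, rhs=0; c'=1/4, d'=0
row 2: denom=6−2·1/4=11/2; d'=(12−2·0)/(11/2)=24/11
row 3: denom=4−1·2/11=42/11; d'=(30−1·24/11)/(42/11)=51/7
row 4: denom=8−1·11/42=325/42; d'=(-48−1·51/7)/(325/42)=-2322/325
back: M4=-2322/325
back: M3=51/7−11/42·-2322/325=2976/325
back: M2=24/11−2/11·2976/325=168/325
back: M1=0−1/4·168/325=-42/325
M: M0=0, M1=-42/325, M2=168/325, M3=2976/325, M4=-2322/325, M5=0
seg 0: a=1, c=M0/2=0, d=(M1−M0)/(6·2)=-7/650, b=Δ0−h0·(2M0+M1)/6=-311/325
seg 1: a=-1, c=M1/2=-21/325, d=(M2−M1)/(6·2)=7/130, b=Δ1−h1·(2M1+M2)/6=-353/325
seg 2: a=-3, c=M2/2=84/325, d=(M3−M2)/(6·1)=36/25, b=Δ2−h2·(2M2+M3)/6=-227/325
seg 3: a=-2, c=M3/2=1488/325, d=(M4−M3)/(6·1)=-883/325, b=Δ3−h3·(2M3+M4)/6=269/65
seg 4: a=4, c=M4/2=-1161/325, d=(M5−M4)/(6·3)=129/325, b=Δ4−h4·(2M4+M5)/6=1672/325
t_q=1 → seg 0, τ=1; S=1+-311/325·τ+0·τ²+-7/650·τ³=21/650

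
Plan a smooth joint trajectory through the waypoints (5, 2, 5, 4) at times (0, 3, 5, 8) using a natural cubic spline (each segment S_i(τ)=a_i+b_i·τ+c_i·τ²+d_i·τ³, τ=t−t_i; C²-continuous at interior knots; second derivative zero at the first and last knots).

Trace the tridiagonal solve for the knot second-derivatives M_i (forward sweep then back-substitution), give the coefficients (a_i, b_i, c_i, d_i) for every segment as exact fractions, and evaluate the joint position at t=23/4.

Δ: Δ0=-1, Δ1=3/2, Δ2=-1/3
row 1: diag=10, rhs=15; c'=1/5, d'=3/2
row 2: denom=10−2·1/5=48/5; d'=(-11−2·3/2)/(48/5)=-35/24
back: M2=-35/24
back: M1=3/2−1/5·-35/24=43/24
M: M0=0, M1=43/24, M2=-35/24, M3=0
seg 0: a=5, c=M0/2=0, d=(M1−M0)/(6·3)=43/432, b=Δ0−h0·(2M0+M1)/6=-91/48
seg 1: a=2, c=M1/2=43/48, d=(M2−M1)/(6·2)=-13/48, b=Δ1−h1·(2M1+M2)/6=19/24
seg 2: a=5, c=M2/2=-35/48, d=(M3−M2)/(6·3)=35/432, b=Δ2−h2·(2M2+M3)/6=9/8
t_q=23/4 → seg 2, τ=3/4; S=5+9/8·τ+-35/48·τ²+35/432·τ³=5599/1024

  seg 0: a=5 b=-91/48 c=0 d=43/432
  seg 1: a=2 b=19/24 c=43/48 d=-13/48
  seg 2: a=5 b=9/8 c=-35/48 d=35/432
S(23/4) = 5599/1024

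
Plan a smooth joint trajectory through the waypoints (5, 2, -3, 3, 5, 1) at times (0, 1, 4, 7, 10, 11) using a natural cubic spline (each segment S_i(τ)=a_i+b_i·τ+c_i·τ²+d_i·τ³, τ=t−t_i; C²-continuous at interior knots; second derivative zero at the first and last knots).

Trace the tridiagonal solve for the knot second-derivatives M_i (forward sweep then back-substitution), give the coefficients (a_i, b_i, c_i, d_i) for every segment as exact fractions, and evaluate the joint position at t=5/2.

  seg 0: a=5 b=-2372/777 c=0 d=41/777
  seg 1: a=2 b=-2249/777 c=41/259 d=65/777
  seg 2: a=-3 b=244/777 c=236/259 d=-22/189
  seg 3: a=3 b=2050/777 c=-106/777 d=-1214/6993
  seg 4: a=5 b=-2228/777 c=-440/259 d=440/777
S(5/2) = -3529/2072

Δ: Δ0=-3, Δ1=-5/3, Δ2=2, Δ3=2/3, Δ4=-4
row 1: diag=8, rhs=8; c'=3/8, d'=1
row 2: denom=12−3·3/8=87/8; d'=(22−3·1)/(87/8)=152/87
row 3: denom=12−3·8/29=324/29; d'=(-8−3·152/87)/(324/29)=-32/27
row 4: denom=8−3·29/108=259/36; d'=(-28−3·-32/27)/(259/36)=-880/259
back: M4=-880/259
back: M3=-32/27−29/108·-880/259=-212/777
back: M2=152/87−8/29·-212/777=472/259
back: M1=1−3/8·472/259=82/259
M: M0=0, M1=82/259, M2=472/259, M3=-212/777, M4=-880/259, M5=0
seg 0: a=5, c=M0/2=0, d=(M1−M0)/(6·1)=41/777, b=Δ0−h0·(2M0+M1)/6=-2372/777
seg 1: a=2, c=M1/2=41/259, d=(M2−M1)/(6·3)=65/777, b=Δ1−h1·(2M1+M2)/6=-2249/777
seg 2: a=-3, c=M2/2=236/259, d=(M3−M2)/(6·3)=-22/189, b=Δ2−h2·(2M2+M3)/6=244/777
seg 3: a=3, c=M3/2=-106/777, d=(M4−M3)/(6·3)=-1214/6993, b=Δ3−h3·(2M3+M4)/6=2050/777
seg 4: a=5, c=M4/2=-440/259, d=(M5−M4)/(6·1)=440/777, b=Δ4−h4·(2M4+M5)/6=-2228/777
t_q=5/2 → seg 1, τ=3/2; S=2+-2249/777·τ+41/259·τ²+65/777·τ³=-3529/2072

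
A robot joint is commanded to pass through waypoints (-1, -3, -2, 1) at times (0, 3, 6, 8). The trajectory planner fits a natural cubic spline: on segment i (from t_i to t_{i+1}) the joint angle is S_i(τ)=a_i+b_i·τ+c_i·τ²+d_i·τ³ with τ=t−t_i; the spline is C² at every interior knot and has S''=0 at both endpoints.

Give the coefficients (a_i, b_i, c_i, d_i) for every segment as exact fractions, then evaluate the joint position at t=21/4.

  seg 0: a=-1 b=-187/222 c=0 d=13/666
  seg 1: a=-3 b=-35/111 c=13/74 d=1/74
  seg 2: a=-2 b=245/222 c=11/37 d=-11/222
S(21/4) = -12627/4736

Δ: Δ0=-2/3, Δ1=1/3, Δ2=3/2
row 1: diag=12, rhs=6; c'=1/4, d'=1/2
row 2: denom=10−3·1/4=37/4; d'=(7−3·1/2)/(37/4)=22/37
back: M2=22/37
back: M1=1/2−1/4·22/37=13/37
M: M0=0, M1=13/37, M2=22/37, M3=0
seg 0: a=-1, c=M0/2=0, d=(M1−M0)/(6·3)=13/666, b=Δ0−h0·(2M0+M1)/6=-187/222
seg 1: a=-3, c=M1/2=13/74, d=(M2−M1)/(6·3)=1/74, b=Δ1−h1·(2M1+M2)/6=-35/111
seg 2: a=-2, c=M2/2=11/37, d=(M3−M2)/(6·2)=-11/222, b=Δ2−h2·(2M2+M3)/6=245/222
t_q=21/4 → seg 1, τ=9/4; S=-3+-35/111·τ+13/74·τ²+1/74·τ³=-12627/4736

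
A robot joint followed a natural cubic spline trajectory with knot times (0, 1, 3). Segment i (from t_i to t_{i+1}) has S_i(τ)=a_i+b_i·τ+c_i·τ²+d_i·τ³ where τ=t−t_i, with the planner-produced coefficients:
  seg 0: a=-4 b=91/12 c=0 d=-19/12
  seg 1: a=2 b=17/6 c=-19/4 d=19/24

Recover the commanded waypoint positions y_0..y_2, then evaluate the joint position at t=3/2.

y_0=-4 y_1=2 y_2=-5
S(3/2) = 149/64

y_0 = S_0(0) = a_0 = -4
y_1 = S_1(0) = a_1 = 2
y_2 = S_1(2) = -5
t_q=3/2 is in segment 1 (τ=1/2); S_1(τ)=149/64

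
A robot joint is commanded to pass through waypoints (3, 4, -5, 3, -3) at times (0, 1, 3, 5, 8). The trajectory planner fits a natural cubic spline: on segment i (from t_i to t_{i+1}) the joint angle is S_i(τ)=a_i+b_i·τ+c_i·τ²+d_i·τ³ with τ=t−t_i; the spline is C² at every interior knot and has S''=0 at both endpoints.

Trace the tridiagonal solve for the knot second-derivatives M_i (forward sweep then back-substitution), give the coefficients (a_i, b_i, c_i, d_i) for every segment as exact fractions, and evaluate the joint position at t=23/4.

Δ: Δ0=1, Δ1=-9/2, Δ2=4, Δ3=-2
row 1: diag=6, rhs=-33; c'=1/3, d'=-11/2
row 2: denom=8−2·1/3=22/3; d'=(51−2·-11/2)/(22/3)=93/11
row 3: denom=10−2·3/11=104/11; d'=(-36−2·93/11)/(104/11)=-291/52
back: M3=-291/52
back: M2=93/11−3/11·-291/52=519/52
back: M1=-11/2−1/3·519/52=-459/52
M: M0=0, M1=-459/52, M2=519/52, M3=-291/52, M4=0
seg 0: a=3, c=M0/2=0, d=(M1−M0)/(6·1)=-153/104, b=Δ0−h0·(2M0+M1)/6=257/104
seg 1: a=4, c=M1/2=-459/104, d=(M2−M1)/(6·2)=163/104, b=Δ1−h1·(2M1+M2)/6=-101/52
seg 2: a=-5, c=M2/2=519/104, d=(M3−M2)/(6·2)=-135/104, b=Δ2−h2·(2M2+M3)/6=-41/52
seg 3: a=3, c=M3/2=-291/104, d=(M4−M3)/(6·3)=97/312, b=Δ3−h3·(2M3+M4)/6=187/52
t_q=23/4 → seg 3, τ=3/4; S=3+187/52·τ+-291/104·τ²+97/312·τ³=28317/6656

  seg 0: a=3 b=257/104 c=0 d=-153/104
  seg 1: a=4 b=-101/52 c=-459/104 d=163/104
  seg 2: a=-5 b=-41/52 c=519/104 d=-135/104
  seg 3: a=3 b=187/52 c=-291/104 d=97/312
S(23/4) = 28317/6656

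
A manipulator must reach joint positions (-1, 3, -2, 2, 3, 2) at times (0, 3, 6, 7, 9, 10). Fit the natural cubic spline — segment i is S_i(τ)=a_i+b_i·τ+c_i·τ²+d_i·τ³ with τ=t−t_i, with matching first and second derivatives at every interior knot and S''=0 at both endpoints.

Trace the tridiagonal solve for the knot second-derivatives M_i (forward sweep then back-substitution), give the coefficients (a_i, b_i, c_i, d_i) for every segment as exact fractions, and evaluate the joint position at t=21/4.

  seg 0: a=-1 b=1915/678 c=0 d=-337/2034
  seg 1: a=3 b=-559/339 c=-337/226 d=1007/2034
  seg 2: a=-2 b=1879/678 c=335/113 d=-1177/678
  seg 3: a=2 b=1184/339 c=-507/226 d=1013/2712
  seg 4: a=3 b=-677/678 c=-1/452 d=1/1356
S(21/4) = -37893/14464

Δ: Δ0=4/3, Δ1=-5/3, Δ2=4, Δ3=1/2, Δ4=-1
row 1: diag=12, rhs=-18; c'=1/4, d'=-3/2
row 2: denom=8−3·1/4=29/4; d'=(34−3·-3/2)/(29/4)=154/29
row 3: denom=6−1·4/29=170/29; d'=(-21−1·154/29)/(170/29)=-763/170
row 4: denom=6−2·29/85=452/85; d'=(-9−2·-763/170)/(452/85)=-1/226
back: M4=-1/226
back: M3=-763/170−29/85·-1/226=-507/113
back: M2=154/29−4/29·-507/113=670/113
back: M1=-3/2−1/4·670/113=-337/113
M: M0=0, M1=-337/113, M2=670/113, M3=-507/113, M4=-1/226, M5=0
seg 0: a=-1, c=M0/2=0, d=(M1−M0)/(6·3)=-337/2034, b=Δ0−h0·(2M0+M1)/6=1915/678
seg 1: a=3, c=M1/2=-337/226, d=(M2−M1)/(6·3)=1007/2034, b=Δ1−h1·(2M1+M2)/6=-559/339
seg 2: a=-2, c=M2/2=335/113, d=(M3−M2)/(6·1)=-1177/678, b=Δ2−h2·(2M2+M3)/6=1879/678
seg 3: a=2, c=M3/2=-507/226, d=(M4−M3)/(6·2)=1013/2712, b=Δ3−h3·(2M3+M4)/6=1184/339
seg 4: a=3, c=M4/2=-1/452, d=(M5−M4)/(6·1)=1/1356, b=Δ4−h4·(2M4+M5)/6=-677/678
t_q=21/4 → seg 1, τ=9/4; S=3+-559/339·τ+-337/226·τ²+1007/2034·τ³=-37893/14464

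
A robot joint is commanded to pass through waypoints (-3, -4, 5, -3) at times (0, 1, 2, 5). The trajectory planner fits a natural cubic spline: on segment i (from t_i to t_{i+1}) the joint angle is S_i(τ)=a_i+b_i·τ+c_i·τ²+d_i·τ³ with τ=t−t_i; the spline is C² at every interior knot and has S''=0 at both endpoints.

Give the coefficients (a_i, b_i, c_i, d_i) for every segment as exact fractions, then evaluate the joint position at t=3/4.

Δ: Δ0=-1, Δ1=9, Δ2=-8/3
row 1: diag=4, rhs=60; c'=1/4, d'=15
row 2: denom=8−1·1/4=31/4; d'=(-70−1·15)/(31/4)=-340/31
back: M2=-340/31
back: M1=15−1/4·-340/31=550/31
M: M0=0, M1=550/31, M2=-340/31, M3=0
seg 0: a=-3, c=M0/2=0, d=(M1−M0)/(6·1)=275/93, b=Δ0−h0·(2M0+M1)/6=-368/93
seg 1: a=-4, c=M1/2=275/31, d=(M2−M1)/(6·1)=-445/93, b=Δ1−h1·(2M1+M2)/6=457/93
seg 2: a=5, c=M2/2=-170/31, d=(M3−M2)/(6·3)=170/279, b=Δ2−h2·(2M2+M3)/6=772/93
t_q=3/4 → seg 0, τ=3/4; S=-3+-368/93·τ+0·τ²+275/93·τ³=-9365/1984

  seg 0: a=-3 b=-368/93 c=0 d=275/93
  seg 1: a=-4 b=457/93 c=275/31 d=-445/93
  seg 2: a=5 b=772/93 c=-170/31 d=170/279
S(3/4) = -9365/1984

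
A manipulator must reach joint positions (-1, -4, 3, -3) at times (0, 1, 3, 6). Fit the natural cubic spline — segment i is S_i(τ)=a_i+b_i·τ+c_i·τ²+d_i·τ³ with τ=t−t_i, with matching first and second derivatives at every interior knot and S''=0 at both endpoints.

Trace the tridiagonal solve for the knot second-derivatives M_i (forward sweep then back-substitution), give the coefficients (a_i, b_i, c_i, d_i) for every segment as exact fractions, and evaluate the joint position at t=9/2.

Δ: Δ0=-3, Δ1=7/2, Δ2=-2
row 1: diag=6, rhs=39; c'=1/3, d'=13/2
row 2: denom=10−2·1/3=28/3; d'=(-33−2·13/2)/(28/3)=-69/14
back: M2=-69/14
back: M1=13/2−1/3·-69/14=57/7
M: M0=0, M1=57/7, M2=-69/14, M3=0
seg 0: a=-1, c=M0/2=0, d=(M1−M0)/(6·1)=19/14, b=Δ0−h0·(2M0+M1)/6=-61/14
seg 1: a=-4, c=M1/2=57/14, d=(M2−M1)/(6·2)=-61/56, b=Δ1−h1·(2M1+M2)/6=-2/7
seg 2: a=3, c=M2/2=-69/28, d=(M3−M2)/(6·3)=23/84, b=Δ2−h2·(2M2+M3)/6=41/14
t_q=9/2 → seg 2, τ=3/2; S=3+41/14·τ+-69/28·τ²+23/84·τ³=621/224

  seg 0: a=-1 b=-61/14 c=0 d=19/14
  seg 1: a=-4 b=-2/7 c=57/14 d=-61/56
  seg 2: a=3 b=41/14 c=-69/28 d=23/84
S(9/2) = 621/224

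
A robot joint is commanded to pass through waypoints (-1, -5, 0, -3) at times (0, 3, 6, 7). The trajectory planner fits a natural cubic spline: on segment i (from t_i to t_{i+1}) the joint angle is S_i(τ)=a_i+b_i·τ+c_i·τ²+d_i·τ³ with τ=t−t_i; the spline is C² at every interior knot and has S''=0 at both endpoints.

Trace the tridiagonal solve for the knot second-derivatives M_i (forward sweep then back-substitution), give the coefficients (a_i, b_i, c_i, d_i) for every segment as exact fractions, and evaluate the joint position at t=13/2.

  seg 0: a=-1 b=-230/87 c=0 d=38/261
  seg 1: a=-5 b=112/87 c=38/29 d=-103/261
  seg 2: a=0 b=-131/87 c=-65/29 d=65/87
S(13/2) = -283/232

Δ: Δ0=-4/3, Δ1=5/3, Δ2=-3
row 1: diag=12, rhs=18; c'=1/4, d'=3/2
row 2: denom=8−3·1/4=29/4; d'=(-28−3·3/2)/(29/4)=-130/29
back: M2=-130/29
back: M1=3/2−1/4·-130/29=76/29
M: M0=0, M1=76/29, M2=-130/29, M3=0
seg 0: a=-1, c=M0/2=0, d=(M1−M0)/(6·3)=38/261, b=Δ0−h0·(2M0+M1)/6=-230/87
seg 1: a=-5, c=M1/2=38/29, d=(M2−M1)/(6·3)=-103/261, b=Δ1−h1·(2M1+M2)/6=112/87
seg 2: a=0, c=M2/2=-65/29, d=(M3−M2)/(6·1)=65/87, b=Δ2−h2·(2M2+M3)/6=-131/87
t_q=13/2 → seg 2, τ=1/2; S=0+-131/87·τ+-65/29·τ²+65/87·τ³=-283/232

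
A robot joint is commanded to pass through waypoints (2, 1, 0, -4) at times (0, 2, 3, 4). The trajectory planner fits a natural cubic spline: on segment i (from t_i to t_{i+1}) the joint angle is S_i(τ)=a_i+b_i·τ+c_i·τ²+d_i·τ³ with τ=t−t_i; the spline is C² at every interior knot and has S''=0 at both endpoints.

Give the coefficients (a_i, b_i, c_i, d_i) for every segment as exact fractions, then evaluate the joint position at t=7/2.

  seg 0: a=2 b=-27/46 c=0 d=1/46
  seg 1: a=1 b=-15/46 c=3/23 d=-37/46
  seg 2: a=0 b=-57/23 c=-105/46 d=35/46
S(7/2) = -631/368

Δ: Δ0=-1/2, Δ1=-1, Δ2=-4
row 1: diag=6, rhs=-3; c'=1/6, d'=-1/2
row 2: denom=4−1·1/6=23/6; d'=(-18−1·-1/2)/(23/6)=-105/23
back: M2=-105/23
back: M1=-1/2−1/6·-105/23=6/23
M: M0=0, M1=6/23, M2=-105/23, M3=0
seg 0: a=2, c=M0/2=0, d=(M1−M0)/(6·2)=1/46, b=Δ0−h0·(2M0+M1)/6=-27/46
seg 1: a=1, c=M1/2=3/23, d=(M2−M1)/(6·1)=-37/46, b=Δ1−h1·(2M1+M2)/6=-15/46
seg 2: a=0, c=M2/2=-105/46, d=(M3−M2)/(6·1)=35/46, b=Δ2−h2·(2M2+M3)/6=-57/23
t_q=7/2 → seg 2, τ=1/2; S=0+-57/23·τ+-105/46·τ²+35/46·τ³=-631/368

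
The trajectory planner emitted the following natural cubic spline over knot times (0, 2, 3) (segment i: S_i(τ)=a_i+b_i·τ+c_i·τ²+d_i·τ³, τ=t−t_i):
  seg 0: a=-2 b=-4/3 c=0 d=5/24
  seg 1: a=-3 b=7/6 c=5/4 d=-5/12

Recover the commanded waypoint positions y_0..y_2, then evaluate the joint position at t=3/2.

y_0 = S_0(0) = a_0 = -2
y_1 = S_1(0) = a_1 = -3
y_2 = S_1(1) = -1
t_q=3/2 is in segment 0 (τ=3/2); S_0(τ)=-211/64

y_0=-2 y_1=-3 y_2=-1
S(3/2) = -211/64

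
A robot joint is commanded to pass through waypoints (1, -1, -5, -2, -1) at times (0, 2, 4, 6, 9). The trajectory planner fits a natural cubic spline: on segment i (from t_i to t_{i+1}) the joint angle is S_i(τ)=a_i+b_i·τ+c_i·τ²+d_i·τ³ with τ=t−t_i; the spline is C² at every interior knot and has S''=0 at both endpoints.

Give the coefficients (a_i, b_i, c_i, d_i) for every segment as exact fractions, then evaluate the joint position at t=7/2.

Δ: Δ0=-1, Δ1=-2, Δ2=3/2, Δ3=1/3
row 1: diag=8, rhs=-6; c'=1/4, d'=-3/4
row 2: denom=8−2·1/4=15/2; d'=(21−2·-3/4)/(15/2)=3
row 3: denom=10−2·4/15=142/15; d'=(-7−2·3)/(142/15)=-195/142
back: M3=-195/142
back: M2=3−4/15·-195/142=239/71
back: M1=-3/4−1/4·239/71=-113/71
M: M0=0, M1=-113/71, M2=239/71, M3=-195/142, M4=0
seg 0: a=1, c=M0/2=0, d=(M1−M0)/(6·2)=-113/852, b=Δ0−h0·(2M0+M1)/6=-100/213
seg 1: a=-1, c=M1/2=-113/142, d=(M2−M1)/(6·2)=88/213, b=Δ1−h1·(2M1+M2)/6=-439/213
seg 2: a=-5, c=M2/2=239/142, d=(M3−M2)/(6·2)=-673/1704, b=Δ2−h2·(2M2+M3)/6=-61/213
seg 3: a=-2, c=M3/2=-195/284, d=(M4−M3)/(6·3)=65/852, b=Δ3−h3·(2M3+M4)/6=727/426
t_q=7/2 → seg 1, τ=3/2; S=-1+-439/213·τ+-113/142·τ²+88/213·τ³=-2549/568

  seg 0: a=1 b=-100/213 c=0 d=-113/852
  seg 1: a=-1 b=-439/213 c=-113/142 d=88/213
  seg 2: a=-5 b=-61/213 c=239/142 d=-673/1704
  seg 3: a=-2 b=727/426 c=-195/284 d=65/852
S(7/2) = -2549/568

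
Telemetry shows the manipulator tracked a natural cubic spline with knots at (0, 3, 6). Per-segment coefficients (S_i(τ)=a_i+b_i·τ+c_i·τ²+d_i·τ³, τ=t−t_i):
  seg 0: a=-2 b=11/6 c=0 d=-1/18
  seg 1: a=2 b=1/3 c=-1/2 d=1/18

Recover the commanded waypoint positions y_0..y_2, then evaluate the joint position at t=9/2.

y_0 = S_0(0) = a_0 = -2
y_1 = S_1(0) = a_1 = 2
y_2 = S_1(3) = 0
t_q=9/2 is in segment 1 (τ=3/2); S_1(τ)=25/16

y_0=-2 y_1=2 y_2=0
S(9/2) = 25/16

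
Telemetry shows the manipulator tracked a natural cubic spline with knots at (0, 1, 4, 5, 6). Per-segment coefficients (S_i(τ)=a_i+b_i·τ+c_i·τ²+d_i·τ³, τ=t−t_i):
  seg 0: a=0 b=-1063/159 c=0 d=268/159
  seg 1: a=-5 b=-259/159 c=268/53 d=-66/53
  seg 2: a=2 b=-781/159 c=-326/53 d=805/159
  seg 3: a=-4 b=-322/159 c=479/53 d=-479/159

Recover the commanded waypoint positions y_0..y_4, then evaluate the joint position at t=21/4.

y_0=0 y_1=-5 y_2=2 y_3=-4 y_4=0
S(21/4) = -13529/3392

y_0 = S_0(0) = a_0 = 0
y_1 = S_1(0) = a_1 = -5
y_2 = S_2(0) = a_2 = 2
y_3 = S_3(0) = a_3 = -4
y_4 = S_3(1) = 0
t_q=21/4 is in segment 3 (τ=1/4); S_3(τ)=-13529/3392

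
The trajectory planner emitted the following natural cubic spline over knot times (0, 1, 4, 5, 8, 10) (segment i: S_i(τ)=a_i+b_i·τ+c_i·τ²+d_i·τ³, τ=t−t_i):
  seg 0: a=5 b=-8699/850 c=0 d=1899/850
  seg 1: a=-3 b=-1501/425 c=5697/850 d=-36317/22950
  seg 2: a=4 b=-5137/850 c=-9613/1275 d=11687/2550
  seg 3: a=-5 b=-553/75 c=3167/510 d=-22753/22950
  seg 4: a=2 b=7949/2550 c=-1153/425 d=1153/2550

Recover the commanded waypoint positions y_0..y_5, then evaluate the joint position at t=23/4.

y_0=5 y_1=-3 y_2=4 y_3=-5 y_4=2 y_5=1
S(23/4) = -81113/10880

y_0 = S_0(0) = a_0 = 5
y_1 = S_1(0) = a_1 = -3
y_2 = S_2(0) = a_2 = 4
y_3 = S_3(0) = a_3 = -5
y_4 = S_4(0) = a_4 = 2
y_5 = S_4(2) = 1
t_q=23/4 is in segment 3 (τ=3/4); S_3(τ)=-81113/10880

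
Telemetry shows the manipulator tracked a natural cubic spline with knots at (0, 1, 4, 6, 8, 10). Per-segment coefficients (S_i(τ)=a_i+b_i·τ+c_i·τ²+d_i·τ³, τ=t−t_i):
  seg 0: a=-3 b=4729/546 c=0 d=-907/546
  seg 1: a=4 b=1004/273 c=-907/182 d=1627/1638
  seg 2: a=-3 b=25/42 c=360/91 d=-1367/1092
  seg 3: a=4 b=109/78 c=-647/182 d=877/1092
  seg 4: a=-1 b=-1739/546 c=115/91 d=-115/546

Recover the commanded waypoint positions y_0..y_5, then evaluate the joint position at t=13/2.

y_0=-3 y_1=4 y_2=-3 y_3=4 y_4=-1 y_5=-4
S(13/2) = 11387/2912

y_0 = S_0(0) = a_0 = -3
y_1 = S_1(0) = a_1 = 4
y_2 = S_2(0) = a_2 = -3
y_3 = S_3(0) = a_3 = 4
y_4 = S_4(0) = a_4 = -1
y_5 = S_4(2) = -4
t_q=13/2 is in segment 3 (τ=1/2); S_3(τ)=11387/2912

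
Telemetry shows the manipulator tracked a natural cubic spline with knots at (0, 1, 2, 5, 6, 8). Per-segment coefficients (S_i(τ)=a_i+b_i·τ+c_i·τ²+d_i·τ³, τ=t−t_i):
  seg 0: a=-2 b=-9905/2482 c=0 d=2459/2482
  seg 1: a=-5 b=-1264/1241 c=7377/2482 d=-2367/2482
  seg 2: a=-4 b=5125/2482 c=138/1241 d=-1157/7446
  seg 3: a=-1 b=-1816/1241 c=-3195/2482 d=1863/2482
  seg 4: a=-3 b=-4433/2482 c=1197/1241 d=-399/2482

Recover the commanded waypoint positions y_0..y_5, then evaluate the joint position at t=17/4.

y_0 = S_0(0) = a_0 = -2
y_1 = S_1(0) = a_1 = -5
y_2 = S_2(0) = a_2 = -4
y_3 = S_3(0) = a_3 = -1
y_4 = S_4(0) = a_4 = -3
y_5 = S_4(2) = -4
t_q=17/4 is in segment 2 (τ=9/4); S_2(τ)=-89119/158848

y_0=-2 y_1=-5 y_2=-4 y_3=-1 y_4=-3 y_5=-4
S(17/4) = -89119/158848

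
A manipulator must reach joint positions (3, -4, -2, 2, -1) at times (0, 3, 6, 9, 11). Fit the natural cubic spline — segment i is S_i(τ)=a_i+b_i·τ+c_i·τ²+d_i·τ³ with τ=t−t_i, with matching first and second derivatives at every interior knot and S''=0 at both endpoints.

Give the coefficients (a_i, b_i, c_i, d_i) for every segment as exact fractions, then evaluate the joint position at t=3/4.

  seg 0: a=3 b=-109/36 c=0 d=25/324
  seg 1: a=-4 b=-17/18 c=25/36 d=-17/324
  seg 2: a=-2 b=65/36 c=2/9 d=-41/324
  seg 3: a=2 b=-5/18 c=-11/12 d=11/72
S(3/4) = 195/256

Δ: Δ0=-7/3, Δ1=2/3, Δ2=4/3, Δ3=-3/2
row 1: diag=12, rhs=18; c'=1/4, d'=3/2
row 2: denom=12−3·1/4=45/4; d'=(4−3·3/2)/(45/4)=-2/45
row 3: denom=10−3·4/15=46/5; d'=(-17−3·-2/45)/(46/5)=-11/6
back: M3=-11/6
back: M2=-2/45−4/15·-11/6=4/9
back: M1=3/2−1/4·4/9=25/18
M: M0=0, M1=25/18, M2=4/9, M3=-11/6, M4=0
seg 0: a=3, c=M0/2=0, d=(M1−M0)/(6·3)=25/324, b=Δ0−h0·(2M0+M1)/6=-109/36
seg 1: a=-4, c=M1/2=25/36, d=(M2−M1)/(6·3)=-17/324, b=Δ1−h1·(2M1+M2)/6=-17/18
seg 2: a=-2, c=M2/2=2/9, d=(M3−M2)/(6·3)=-41/324, b=Δ2−h2·(2M2+M3)/6=65/36
seg 3: a=2, c=M3/2=-11/12, d=(M4−M3)/(6·2)=11/72, b=Δ3−h3·(2M3+M4)/6=-5/18
t_q=3/4 → seg 0, τ=3/4; S=3+-109/36·τ+0·τ²+25/324·τ³=195/256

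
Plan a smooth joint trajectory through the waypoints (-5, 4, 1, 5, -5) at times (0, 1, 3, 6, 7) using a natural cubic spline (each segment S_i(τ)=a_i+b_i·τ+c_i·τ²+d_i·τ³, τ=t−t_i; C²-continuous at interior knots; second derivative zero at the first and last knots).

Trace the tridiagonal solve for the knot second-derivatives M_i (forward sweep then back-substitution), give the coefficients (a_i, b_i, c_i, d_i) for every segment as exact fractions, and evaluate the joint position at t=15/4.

  seg 0: a=-5 b=26429/2364 c=0 d=-5153/2364
  seg 1: a=4 b=5485/1182 c=-5153/788 d=8201/4728
  seg 2: a=1 b=-415/591 c=762/197 d=-1885/1773
  seg 3: a=5 b=-3664/591 c=-1123/197 d=1123/591
S(15/4) = 27745/12608

Δ: Δ0=9, Δ1=-3/2, Δ2=4/3, Δ3=-10
row 1: diag=6, rhs=-63; c'=1/3, d'=-21/2
row 2: denom=10−2·1/3=28/3; d'=(17−2·-21/2)/(28/3)=57/14
row 3: denom=8−3·9/28=197/28; d'=(-68−3·57/14)/(197/28)=-2246/197
back: M3=-2246/197
back: M2=57/14−9/28·-2246/197=1524/197
back: M1=-21/2−1/3·1524/197=-5153/394
M: M0=0, M1=-5153/394, M2=1524/197, M3=-2246/197, M4=0
seg 0: a=-5, c=M0/2=0, d=(M1−M0)/(6·1)=-5153/2364, b=Δ0−h0·(2M0+M1)/6=26429/2364
seg 1: a=4, c=M1/2=-5153/788, d=(M2−M1)/(6·2)=8201/4728, b=Δ1−h1·(2M1+M2)/6=5485/1182
seg 2: a=1, c=M2/2=762/197, d=(M3−M2)/(6·3)=-1885/1773, b=Δ2−h2·(2M2+M3)/6=-415/591
seg 3: a=5, c=M3/2=-1123/197, d=(M4−M3)/(6·1)=1123/591, b=Δ3−h3·(2M3+M4)/6=-3664/591
t_q=15/4 → seg 2, τ=3/4; S=1+-415/591·τ+762/197·τ²+-1885/1773·τ³=27745/12608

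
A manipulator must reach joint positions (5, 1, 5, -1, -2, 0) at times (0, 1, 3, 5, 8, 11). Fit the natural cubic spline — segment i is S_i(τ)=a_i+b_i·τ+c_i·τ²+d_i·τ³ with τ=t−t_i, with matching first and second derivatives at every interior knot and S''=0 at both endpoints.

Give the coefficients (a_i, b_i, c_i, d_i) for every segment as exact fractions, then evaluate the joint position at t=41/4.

  seg 0: a=5 b=-12325/2298 c=0 d=3133/2298
  seg 1: a=1 b=-1463/1149 c=3133/766 d=-2819/2298
  seg 2: a=5 b=421/1149 c=-2505/766 d=3647/4596
  seg 3: a=-1 b=-3668/1149 c=571/383 d=-206/1149
  seg 4: a=-2 b=1048/1149 c=-47/383 d=47/3447
S(41/4) = -10141/24512

Δ: Δ0=-4, Δ1=2, Δ2=-3, Δ3=-1/3, Δ4=2/3
row 1: diag=6, rhs=36; c'=1/3, d'=6
row 2: denom=8−2·1/3=22/3; d'=(-30−2·6)/(22/3)=-63/11
row 3: denom=10−2·3/11=104/11; d'=(16−2·-63/11)/(104/11)=151/52
row 4: denom=12−3·33/104=1149/104; d'=(6−3·151/52)/(1149/104)=-94/383
back: M4=-94/383
back: M3=151/52−33/104·-94/383=1142/383
back: M2=-63/11−3/11·1142/383=-2505/383
back: M1=6−1/3·-2505/383=3133/383
M: M0=0, M1=3133/383, M2=-2505/383, M3=1142/383, M4=-94/383, M5=0
seg 0: a=5, c=M0/2=0, d=(M1−M0)/(6·1)=3133/2298, b=Δ0−h0·(2M0+M1)/6=-12325/2298
seg 1: a=1, c=M1/2=3133/766, d=(M2−M1)/(6·2)=-2819/2298, b=Δ1−h1·(2M1+M2)/6=-1463/1149
seg 2: a=5, c=M2/2=-2505/766, d=(M3−M2)/(6·2)=3647/4596, b=Δ2−h2·(2M2+M3)/6=421/1149
seg 3: a=-1, c=M3/2=571/383, d=(M4−M3)/(6·3)=-206/1149, b=Δ3−h3·(2M3+M4)/6=-3668/1149
seg 4: a=-2, c=M4/2=-47/383, d=(M5−M4)/(6·3)=47/3447, b=Δ4−h4·(2M4+M5)/6=1048/1149
t_q=41/4 → seg 4, τ=9/4; S=-2+1048/1149·τ+-47/383·τ²+47/3447·τ³=-10141/24512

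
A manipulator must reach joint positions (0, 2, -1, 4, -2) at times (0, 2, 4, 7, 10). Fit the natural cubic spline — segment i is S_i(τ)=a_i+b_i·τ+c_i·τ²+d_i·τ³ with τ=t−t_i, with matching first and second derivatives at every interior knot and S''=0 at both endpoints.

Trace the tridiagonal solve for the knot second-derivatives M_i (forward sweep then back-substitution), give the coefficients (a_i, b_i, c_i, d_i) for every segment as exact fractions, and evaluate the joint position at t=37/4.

  seg 0: a=0 b=1591/840 c=0 d=-751/3360
  seg 1: a=2 b=-331/420 c=-751/560 d=331/672
  seg 2: a=-1 b=-29/120 c=113/70 d=-493/1512
  seg 3: a=4 b=269/420 c=-1109/840 d=1109/7560
S(37/4) = 1535/3584

Δ: Δ0=1, Δ1=-3/2, Δ2=5/3, Δ3=-2
row 1: diag=8, rhs=-15; c'=1/4, d'=-15/8
row 2: denom=10−2·1/4=19/2; d'=(19−2·-15/8)/(19/2)=91/38
row 3: denom=12−3·6/19=210/19; d'=(-22−3·91/38)/(210/19)=-1109/420
back: M3=-1109/420
back: M2=91/38−6/19·-1109/420=113/35
back: M1=-15/8−1/4·113/35=-751/280
M: M0=0, M1=-751/280, M2=113/35, M3=-1109/420, M4=0
seg 0: a=0, c=M0/2=0, d=(M1−M0)/(6·2)=-751/3360, b=Δ0−h0·(2M0+M1)/6=1591/840
seg 1: a=2, c=M1/2=-751/560, d=(M2−M1)/(6·2)=331/672, b=Δ1−h1·(2M1+M2)/6=-331/420
seg 2: a=-1, c=M2/2=113/70, d=(M3−M2)/(6·3)=-493/1512, b=Δ2−h2·(2M2+M3)/6=-29/120
seg 3: a=4, c=M3/2=-1109/840, d=(M4−M3)/(6·3)=1109/7560, b=Δ3−h3·(2M3+M4)/6=269/420
t_q=37/4 → seg 3, τ=9/4; S=4+269/420·τ+-1109/840·τ²+1109/7560·τ³=1535/3584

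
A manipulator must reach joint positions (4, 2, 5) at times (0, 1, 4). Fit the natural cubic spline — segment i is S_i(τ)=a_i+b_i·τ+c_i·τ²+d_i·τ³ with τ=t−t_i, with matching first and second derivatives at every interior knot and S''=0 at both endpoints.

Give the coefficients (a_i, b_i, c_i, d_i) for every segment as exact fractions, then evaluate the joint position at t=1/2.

Δ: Δ0=-2, Δ1=1
row 1: diag=8, rhs=18; c'=3/8, d'=9/4
back: M1=9/4
M: M0=0, M1=9/4, M2=0
seg 0: a=4, c=M0/2=0, d=(M1−M0)/(6·1)=3/8, b=Δ0−h0·(2M0+M1)/6=-19/8
seg 1: a=2, c=M1/2=9/8, d=(M2−M1)/(6·3)=-1/8, b=Δ1−h1·(2M1+M2)/6=-5/4
t_q=1/2 → seg 0, τ=1/2; S=4+-19/8·τ+0·τ²+3/8·τ³=183/64

  seg 0: a=4 b=-19/8 c=0 d=3/8
  seg 1: a=2 b=-5/4 c=9/8 d=-1/8
S(1/2) = 183/64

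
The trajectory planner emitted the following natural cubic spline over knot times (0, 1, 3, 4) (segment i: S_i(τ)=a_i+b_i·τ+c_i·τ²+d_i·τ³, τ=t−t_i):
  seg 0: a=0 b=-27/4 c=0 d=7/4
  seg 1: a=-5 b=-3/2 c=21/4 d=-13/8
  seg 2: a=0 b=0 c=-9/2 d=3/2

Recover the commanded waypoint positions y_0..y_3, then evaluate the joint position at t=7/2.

y_0=0 y_1=-5 y_2=0 y_3=-3
S(7/2) = -15/16

y_0 = S_0(0) = a_0 = 0
y_1 = S_1(0) = a_1 = -5
y_2 = S_2(0) = a_2 = 0
y_3 = S_2(1) = -3
t_q=7/2 is in segment 2 (τ=1/2); S_2(τ)=-15/16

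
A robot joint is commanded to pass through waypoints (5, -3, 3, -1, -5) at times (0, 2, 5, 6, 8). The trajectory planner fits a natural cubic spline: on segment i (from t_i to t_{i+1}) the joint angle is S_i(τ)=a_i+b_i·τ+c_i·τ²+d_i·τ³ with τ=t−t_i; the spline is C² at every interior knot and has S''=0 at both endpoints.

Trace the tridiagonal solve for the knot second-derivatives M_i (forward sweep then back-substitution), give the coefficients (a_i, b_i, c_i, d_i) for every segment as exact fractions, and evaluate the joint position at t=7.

Δ: Δ0=-4, Δ1=2, Δ2=-4, Δ3=-2
row 1: diag=10, rhs=36; c'=3/10, d'=18/5
row 2: denom=8−3·3/10=71/10; d'=(-36−3·18/5)/(71/10)=-468/71
row 3: denom=6−1·10/71=416/71; d'=(12−1·-468/71)/(416/71)=165/52
back: M3=165/52
back: M2=-468/71−10/71·165/52=-183/26
back: M1=18/5−3/10·-183/26=297/52
M: M0=0, M1=297/52, M2=-183/26, M3=165/52, M4=0
seg 0: a=5, c=M0/2=0, d=(M1−M0)/(6·2)=99/208, b=Δ0−h0·(2M0+M1)/6=-307/52
seg 1: a=-3, c=M1/2=297/104, d=(M2−M1)/(6·3)=-17/24, b=Δ1−h1·(2M1+M2)/6=-5/26
seg 2: a=3, c=M2/2=-183/52, d=(M3−M2)/(6·1)=177/104, b=Δ2−h2·(2M2+M3)/6=-227/104
seg 3: a=-1, c=M3/2=165/104, d=(M4−M3)/(6·2)=-55/208, b=Δ3−h3·(2M3+M4)/6=-107/26
t_q=7 → seg 3, τ=1; S=-1+-107/26·τ+165/104·τ²+-55/208·τ³=-789/208

  seg 0: a=5 b=-307/52 c=0 d=99/208
  seg 1: a=-3 b=-5/26 c=297/104 d=-17/24
  seg 2: a=3 b=-227/104 c=-183/52 d=177/104
  seg 3: a=-1 b=-107/26 c=165/104 d=-55/208
S(7) = -789/208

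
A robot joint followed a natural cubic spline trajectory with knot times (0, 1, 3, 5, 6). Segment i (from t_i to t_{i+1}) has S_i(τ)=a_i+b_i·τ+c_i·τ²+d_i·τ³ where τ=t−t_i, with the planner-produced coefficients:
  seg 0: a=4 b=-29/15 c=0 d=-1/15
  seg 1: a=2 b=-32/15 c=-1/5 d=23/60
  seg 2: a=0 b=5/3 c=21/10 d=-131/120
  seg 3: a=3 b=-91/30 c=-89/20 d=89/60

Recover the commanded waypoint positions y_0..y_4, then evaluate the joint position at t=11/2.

y_0 = S_0(0) = a_0 = 4
y_1 = S_1(0) = a_1 = 2
y_2 = S_2(0) = a_2 = 0
y_3 = S_3(0) = a_3 = 3
y_4 = S_3(1) = -3
t_q=11/2 is in segment 3 (τ=1/2); S_3(τ)=89/160

y_0=4 y_1=2 y_2=0 y_3=3 y_4=-3
S(11/2) = 89/160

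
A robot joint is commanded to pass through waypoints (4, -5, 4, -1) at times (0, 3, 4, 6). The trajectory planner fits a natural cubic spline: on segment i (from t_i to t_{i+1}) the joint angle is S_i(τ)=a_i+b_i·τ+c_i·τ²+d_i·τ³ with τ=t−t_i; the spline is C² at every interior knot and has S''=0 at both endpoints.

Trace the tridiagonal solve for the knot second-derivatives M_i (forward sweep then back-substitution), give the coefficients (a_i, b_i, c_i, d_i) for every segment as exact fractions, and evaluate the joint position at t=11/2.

Δ: Δ0=-3, Δ1=9, Δ2=-5/2
row 1: diag=8, rhs=72; c'=1/8, d'=9
row 2: denom=6−1·1/8=47/8; d'=(-69−1·9)/(47/8)=-624/47
back: M2=-624/47
back: M1=9−1/8·-624/47=501/47
M: M0=0, M1=501/47, M2=-624/47, M3=0
seg 0: a=4, c=M0/2=0, d=(M1−M0)/(6·3)=167/282, b=Δ0−h0·(2M0+M1)/6=-783/94
seg 1: a=-5, c=M1/2=501/94, d=(M2−M1)/(6·1)=-375/94, b=Δ1−h1·(2M1+M2)/6=360/47
seg 2: a=4, c=M2/2=-312/47, d=(M3−M2)/(6·2)=52/47, b=Δ2−h2·(2M2+M3)/6=597/94
t_q=11/2 → seg 2, τ=3/2; S=4+597/94·τ+-312/47·τ²+52/47·τ³=437/188

  seg 0: a=4 b=-783/94 c=0 d=167/282
  seg 1: a=-5 b=360/47 c=501/94 d=-375/94
  seg 2: a=4 b=597/94 c=-312/47 d=52/47
S(11/2) = 437/188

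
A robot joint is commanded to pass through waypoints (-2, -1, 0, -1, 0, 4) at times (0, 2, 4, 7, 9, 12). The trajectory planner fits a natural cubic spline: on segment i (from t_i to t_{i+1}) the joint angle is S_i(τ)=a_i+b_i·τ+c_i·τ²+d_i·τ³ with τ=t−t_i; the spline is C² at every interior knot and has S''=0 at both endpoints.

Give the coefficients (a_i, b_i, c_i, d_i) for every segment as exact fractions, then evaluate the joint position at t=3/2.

  seg 0: a=-2 b=361/822 c=0 d=25/1644
  seg 1: a=-1 b=511/822 c=25/274 d=-125/1644
  seg 2: a=0 b=61/822 c=-50/137 d=565/7398
  seg 3: a=-1 b=-22/411 c=265/822 d=-25/1096
  seg 4: a=0 b=791/822 c=305/1644 d=-305/14796
S(3/2) = -5655/4384

Δ: Δ0=1/2, Δ1=1/2, Δ2=-1/3, Δ3=1/2, Δ4=4/3
row 1: diag=8, rhs=0; c'=1/4, d'=0
row 2: denom=10−2·1/4=19/2; d'=(-5−2·0)/(19/2)=-10/19
row 3: denom=10−3·6/19=172/19; d'=(5−3·-10/19)/(172/19)=125/172
row 4: denom=10−2·19/86=411/43; d'=(5−2·125/172)/(411/43)=305/822
back: M4=305/822
back: M3=125/172−19/86·305/822=265/411
back: M2=-10/19−6/19·265/411=-100/137
back: M1=0−1/4·-100/137=25/137
M: M0=0, M1=25/137, M2=-100/137, M3=265/411, M4=305/822, M5=0
seg 0: a=-2, c=M0/2=0, d=(M1−M0)/(6·2)=25/1644, b=Δ0−h0·(2M0+M1)/6=361/822
seg 1: a=-1, c=M1/2=25/274, d=(M2−M1)/(6·2)=-125/1644, b=Δ1−h1·(2M1+M2)/6=511/822
seg 2: a=0, c=M2/2=-50/137, d=(M3−M2)/(6·3)=565/7398, b=Δ2−h2·(2M2+M3)/6=61/822
seg 3: a=-1, c=M3/2=265/822, d=(M4−M3)/(6·2)=-25/1096, b=Δ3−h3·(2M3+M4)/6=-22/411
seg 4: a=0, c=M4/2=305/1644, d=(M5−M4)/(6·3)=-305/14796, b=Δ4−h4·(2M4+M5)/6=791/822
t_q=3/2 → seg 0, τ=3/2; S=-2+361/822·τ+0·τ²+25/1644·τ³=-5655/4384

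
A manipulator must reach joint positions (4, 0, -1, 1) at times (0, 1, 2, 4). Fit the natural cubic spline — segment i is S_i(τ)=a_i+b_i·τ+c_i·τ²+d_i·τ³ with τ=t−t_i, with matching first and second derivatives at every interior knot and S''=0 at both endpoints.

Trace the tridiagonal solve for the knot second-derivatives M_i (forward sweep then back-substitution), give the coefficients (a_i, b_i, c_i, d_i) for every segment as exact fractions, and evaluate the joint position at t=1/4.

  seg 0: a=4 b=-108/23 c=0 d=16/23
  seg 1: a=0 b=-60/23 c=48/23 d=-11/23
  seg 2: a=-1 b=3/23 c=15/23 d=-5/46
S(1/4) = 261/92

Δ: Δ0=-4, Δ1=-1, Δ2=1
row 1: diag=4, rhs=18; c'=1/4, d'=9/2
row 2: denom=6−1·1/4=23/4; d'=(12−1·9/2)/(23/4)=30/23
back: M2=30/23
back: M1=9/2−1/4·30/23=96/23
M: M0=0, M1=96/23, M2=30/23, M3=0
seg 0: a=4, c=M0/2=0, d=(M1−M0)/(6·1)=16/23, b=Δ0−h0·(2M0+M1)/6=-108/23
seg 1: a=0, c=M1/2=48/23, d=(M2−M1)/(6·1)=-11/23, b=Δ1−h1·(2M1+M2)/6=-60/23
seg 2: a=-1, c=M2/2=15/23, d=(M3−M2)/(6·2)=-5/46, b=Δ2−h2·(2M2+M3)/6=3/23
t_q=1/4 → seg 0, τ=1/4; S=4+-108/23·τ+0·τ²+16/23·τ³=261/92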